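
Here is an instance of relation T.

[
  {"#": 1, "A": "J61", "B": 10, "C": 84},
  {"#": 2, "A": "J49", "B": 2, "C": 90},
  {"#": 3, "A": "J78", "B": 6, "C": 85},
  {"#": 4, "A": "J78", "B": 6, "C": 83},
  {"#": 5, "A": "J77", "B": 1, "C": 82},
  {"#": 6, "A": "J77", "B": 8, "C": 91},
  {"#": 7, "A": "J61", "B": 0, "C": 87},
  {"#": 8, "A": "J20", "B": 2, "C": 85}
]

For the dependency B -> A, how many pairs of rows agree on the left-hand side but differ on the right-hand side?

B=2: violating pairs (2,8) — 1 pair.
B=6: all 2 rows agree on A — 0 pairs.

1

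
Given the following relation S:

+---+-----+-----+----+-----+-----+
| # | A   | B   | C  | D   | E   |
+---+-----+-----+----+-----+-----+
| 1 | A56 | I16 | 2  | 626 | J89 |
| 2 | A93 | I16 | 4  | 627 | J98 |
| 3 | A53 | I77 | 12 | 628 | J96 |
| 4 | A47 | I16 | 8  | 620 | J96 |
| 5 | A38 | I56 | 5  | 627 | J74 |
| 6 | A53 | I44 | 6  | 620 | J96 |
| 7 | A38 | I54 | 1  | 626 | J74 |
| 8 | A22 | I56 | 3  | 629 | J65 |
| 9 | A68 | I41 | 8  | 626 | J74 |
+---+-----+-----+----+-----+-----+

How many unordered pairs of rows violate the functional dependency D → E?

D=626: violating pairs (1,7), (1,9) — 2 pairs.
D=627: violating pairs (2,5) — 1 pair.
D=620: all 2 rows agree on E — 0 pairs.

3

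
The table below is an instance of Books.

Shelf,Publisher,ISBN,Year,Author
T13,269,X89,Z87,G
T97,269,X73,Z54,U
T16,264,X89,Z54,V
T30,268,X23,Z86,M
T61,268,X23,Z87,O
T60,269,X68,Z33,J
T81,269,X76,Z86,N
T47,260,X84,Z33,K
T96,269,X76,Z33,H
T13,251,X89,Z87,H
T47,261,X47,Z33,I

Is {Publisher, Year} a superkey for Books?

Two distinct rows share (Publisher=269, Year=Z33), so {Publisher, Year} does not determine every attribute — not a superkey.

No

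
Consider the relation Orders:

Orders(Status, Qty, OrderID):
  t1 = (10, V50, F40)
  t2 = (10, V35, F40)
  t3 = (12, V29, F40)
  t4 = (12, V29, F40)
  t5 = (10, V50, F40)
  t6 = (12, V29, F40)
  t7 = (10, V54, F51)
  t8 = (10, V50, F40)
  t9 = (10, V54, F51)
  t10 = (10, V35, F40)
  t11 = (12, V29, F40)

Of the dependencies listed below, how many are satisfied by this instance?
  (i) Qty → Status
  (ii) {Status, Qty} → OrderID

(i) Qty → Status: every LHS value maps to a single RHS value — holds.
(ii) {Status, Qty} → OrderID: every LHS value maps to a single RHS value — holds.
2 of the 2 dependencies hold.

2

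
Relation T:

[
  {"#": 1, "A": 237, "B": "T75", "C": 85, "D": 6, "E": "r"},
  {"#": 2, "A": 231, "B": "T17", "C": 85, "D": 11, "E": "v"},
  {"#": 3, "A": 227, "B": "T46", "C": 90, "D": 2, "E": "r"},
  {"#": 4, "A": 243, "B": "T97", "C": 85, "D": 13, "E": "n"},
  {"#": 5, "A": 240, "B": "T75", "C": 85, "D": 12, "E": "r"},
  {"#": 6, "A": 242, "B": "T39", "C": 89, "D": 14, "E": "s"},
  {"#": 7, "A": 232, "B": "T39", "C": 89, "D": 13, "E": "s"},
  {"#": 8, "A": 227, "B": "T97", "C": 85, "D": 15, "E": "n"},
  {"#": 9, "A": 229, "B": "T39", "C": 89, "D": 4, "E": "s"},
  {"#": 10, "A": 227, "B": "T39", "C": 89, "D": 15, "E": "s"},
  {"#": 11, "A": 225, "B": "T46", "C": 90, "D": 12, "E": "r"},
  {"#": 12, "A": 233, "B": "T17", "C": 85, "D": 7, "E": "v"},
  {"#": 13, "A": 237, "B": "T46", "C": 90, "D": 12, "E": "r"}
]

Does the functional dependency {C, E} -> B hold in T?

(C=85, E=r): rows 1, 5 → B = T75, T75 ✓
(C=85, E=v): rows 2, 12 → B = T17, T17 ✓
(C=90, E=r): rows 3, 11, 13 → B = T46, T46, T46 ✓
(C=85, E=n): rows 4, 8 → B = T97, T97 ✓
(C=89, E=s): rows 6, 7, 9, 10 → B = T39, T39, T39, T39 ✓
Every {C, E} value is associated with a single B value, so {C, E} -> B holds.

Yes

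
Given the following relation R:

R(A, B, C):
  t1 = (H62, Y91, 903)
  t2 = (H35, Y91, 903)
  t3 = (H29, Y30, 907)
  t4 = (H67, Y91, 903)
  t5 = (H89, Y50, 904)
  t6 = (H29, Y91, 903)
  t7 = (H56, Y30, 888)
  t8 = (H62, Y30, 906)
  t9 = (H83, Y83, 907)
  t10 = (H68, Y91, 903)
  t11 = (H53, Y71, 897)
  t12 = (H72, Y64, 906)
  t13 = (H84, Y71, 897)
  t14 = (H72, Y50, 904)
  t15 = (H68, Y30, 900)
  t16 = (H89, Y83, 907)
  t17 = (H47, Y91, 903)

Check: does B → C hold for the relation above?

B=Y91: rows 1, 2, 4, 6, 10, 17 → C = 903, 903, 903, 903, 903, 903 ✓
B=Y30: rows 3, 7, 8, 15 → C takes values {907, 888, 906, 900} — violation
B=Y50: rows 5, 14 → C = 904, 904 ✓
B=Y83: rows 9, 16 → C = 907, 907 ✓
B=Y71: rows 11, 13 → C = 897, 897 ✓
B=Y64: row 12 → C = 906 ✓
Two rows agree on B but differ on C, so B → C does not hold.

No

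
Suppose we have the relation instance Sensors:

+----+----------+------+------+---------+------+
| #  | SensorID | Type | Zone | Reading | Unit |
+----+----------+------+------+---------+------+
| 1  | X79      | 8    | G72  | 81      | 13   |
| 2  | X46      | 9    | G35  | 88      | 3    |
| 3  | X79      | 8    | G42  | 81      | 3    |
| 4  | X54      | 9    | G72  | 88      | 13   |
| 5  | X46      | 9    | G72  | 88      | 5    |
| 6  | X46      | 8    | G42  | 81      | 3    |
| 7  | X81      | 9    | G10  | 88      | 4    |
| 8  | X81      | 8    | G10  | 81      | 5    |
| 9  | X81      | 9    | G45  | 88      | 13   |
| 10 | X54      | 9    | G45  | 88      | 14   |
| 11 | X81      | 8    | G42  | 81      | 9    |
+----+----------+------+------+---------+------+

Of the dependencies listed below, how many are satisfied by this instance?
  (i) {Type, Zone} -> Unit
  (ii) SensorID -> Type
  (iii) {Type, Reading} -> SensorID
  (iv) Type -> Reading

(i) {Type, Zone} -> Unit: (Type=8, Zone=G42): rows 3, 6, 11 → Unit takes values {3, 9} — violation; (Type=9, Zone=G72): rows 4, 5 → Unit takes values {13, 5} — violation; (Type=9, Zone=G45): rows 9, 10 → Unit takes values {13, 14} — violation — fails.
(ii) SensorID -> Type: SensorID=X46: rows 2, 5, 6 → Type takes values {9, 8} — violation; SensorID=X81: rows 7, 8, 9, 11 → Type takes values {9, 8} — violation — fails.
(iii) {Type, Reading} -> SensorID: (Type=8, Reading=81): rows 1, 3, 6, 8, 11 → SensorID takes values {X79, X46, X81} — violation; (Type=9, Reading=88): rows 2, 4, 5, 7, 9, 10 → SensorID takes values {X46, X54, X81} — violation — fails.
(iv) Type -> Reading: every LHS value maps to a single RHS value — holds.
1 of the 4 dependencies holds.

1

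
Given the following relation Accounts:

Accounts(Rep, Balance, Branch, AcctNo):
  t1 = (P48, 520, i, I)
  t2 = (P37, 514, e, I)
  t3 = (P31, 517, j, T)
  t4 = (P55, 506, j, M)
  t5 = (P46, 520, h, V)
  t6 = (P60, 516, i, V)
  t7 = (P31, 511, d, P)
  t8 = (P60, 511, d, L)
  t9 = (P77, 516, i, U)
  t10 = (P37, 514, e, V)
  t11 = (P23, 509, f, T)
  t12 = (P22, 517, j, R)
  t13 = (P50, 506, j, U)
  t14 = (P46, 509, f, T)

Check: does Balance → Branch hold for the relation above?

No

Balance=520: rows 1, 5 → Branch takes values {i, h} — violation
Balance=514: rows 2, 10 → Branch = e, e ✓
Balance=517: rows 3, 12 → Branch = j, j ✓
Balance=506: rows 4, 13 → Branch = j, j ✓
Balance=516: rows 6, 9 → Branch = i, i ✓
Balance=511: rows 7, 8 → Branch = d, d ✓
Balance=509: rows 11, 14 → Branch = f, f ✓
Two rows agree on Balance but differ on Branch, so Balance → Branch does not hold.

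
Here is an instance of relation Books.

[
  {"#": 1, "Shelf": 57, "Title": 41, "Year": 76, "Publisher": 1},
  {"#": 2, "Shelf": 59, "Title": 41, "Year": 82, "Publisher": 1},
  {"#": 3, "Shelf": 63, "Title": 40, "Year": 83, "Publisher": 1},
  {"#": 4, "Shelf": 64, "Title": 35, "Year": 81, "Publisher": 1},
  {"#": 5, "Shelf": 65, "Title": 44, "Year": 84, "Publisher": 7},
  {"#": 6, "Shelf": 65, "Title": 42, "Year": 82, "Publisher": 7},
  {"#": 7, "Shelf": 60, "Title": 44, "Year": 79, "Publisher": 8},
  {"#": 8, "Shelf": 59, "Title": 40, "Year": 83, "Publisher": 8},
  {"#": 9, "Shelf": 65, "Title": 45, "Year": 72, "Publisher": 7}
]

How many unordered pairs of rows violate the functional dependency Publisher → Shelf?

Publisher=1: violating pairs (1,2), (1,3), (1,4), (2,3), (2,4), (3,4) — 6 pairs.
Publisher=7: all 3 rows agree on Shelf — 0 pairs.
Publisher=8: violating pairs (7,8) — 1 pair.

7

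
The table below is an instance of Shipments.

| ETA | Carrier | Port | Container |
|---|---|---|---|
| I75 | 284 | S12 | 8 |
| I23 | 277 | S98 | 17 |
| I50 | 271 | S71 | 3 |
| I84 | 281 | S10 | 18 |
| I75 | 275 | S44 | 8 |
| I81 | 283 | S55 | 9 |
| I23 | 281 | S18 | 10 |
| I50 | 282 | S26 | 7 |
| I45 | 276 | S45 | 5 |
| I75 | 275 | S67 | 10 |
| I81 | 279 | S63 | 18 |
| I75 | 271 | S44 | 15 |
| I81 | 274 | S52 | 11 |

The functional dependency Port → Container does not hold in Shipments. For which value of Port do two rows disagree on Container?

S44

Port=S12: 1 row → Container = 8 ✓
Port=S98: 1 row → Container = 17 ✓
Port=S71: 1 row → Container = 3 ✓
Port=S10: 1 row → Container = 18 ✓
Port=S44: 2 rows → Container takes values {8, 15} — violation
Port=S55: 1 row → Container = 9 ✓
Port=S18: 1 row → Container = 10 ✓
Port=S26: 1 row → Container = 7 ✓
Port=S45: 1 row → Container = 5 ✓
Port=S67: 1 row → Container = 10 ✓
Port=S63: 1 row → Container = 18 ✓
Port=S52: 1 row → Container = 11 ✓
The only Port value with inconsistent Container is Port=S44.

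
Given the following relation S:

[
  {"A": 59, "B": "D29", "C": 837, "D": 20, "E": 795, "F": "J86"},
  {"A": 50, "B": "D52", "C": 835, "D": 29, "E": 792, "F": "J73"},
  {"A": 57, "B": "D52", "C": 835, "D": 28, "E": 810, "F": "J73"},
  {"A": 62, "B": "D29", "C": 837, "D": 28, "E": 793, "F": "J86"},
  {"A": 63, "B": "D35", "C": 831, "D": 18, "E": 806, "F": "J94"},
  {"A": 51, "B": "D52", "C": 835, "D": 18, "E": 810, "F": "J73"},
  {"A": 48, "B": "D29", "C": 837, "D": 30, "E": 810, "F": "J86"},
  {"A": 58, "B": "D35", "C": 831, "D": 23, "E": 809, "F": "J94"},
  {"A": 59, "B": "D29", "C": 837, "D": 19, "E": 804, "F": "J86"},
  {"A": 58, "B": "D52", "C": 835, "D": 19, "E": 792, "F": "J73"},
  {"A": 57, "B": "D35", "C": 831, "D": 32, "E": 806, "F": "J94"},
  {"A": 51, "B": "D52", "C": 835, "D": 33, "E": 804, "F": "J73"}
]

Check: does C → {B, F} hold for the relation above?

C=837: 4 rows → {B,F} = (D29, J86), (D29, J86), (D29, J86), (D29, J86) ✓
C=835: 5 rows → {B,F} = (D52, J73), (D52, J73), (D52, J73), (D52, J73), (D52, J73) ✓
C=831: 3 rows → {B,F} = (D35, J94), (D35, J94), (D35, J94) ✓
Every C value is associated with a single {B, F} value, so C → {B, F} holds.

Yes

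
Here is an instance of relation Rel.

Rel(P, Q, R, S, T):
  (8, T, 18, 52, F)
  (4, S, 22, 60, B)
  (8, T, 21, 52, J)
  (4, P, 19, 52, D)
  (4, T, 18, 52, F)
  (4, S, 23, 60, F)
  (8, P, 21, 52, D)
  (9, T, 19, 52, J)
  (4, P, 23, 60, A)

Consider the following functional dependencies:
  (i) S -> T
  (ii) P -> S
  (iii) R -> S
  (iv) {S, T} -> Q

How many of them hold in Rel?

(i) S -> T: S=52: 6 rows → T takes values {F, J, D} — violation; S=60: 3 rows → T takes values {B, F, A} — violation — fails.
(ii) P -> S: P=4: 5 rows → S takes values {60, 52} — violation — fails.
(iii) R -> S: every LHS value maps to a single RHS value — holds.
(iv) {S, T} -> Q: every LHS value maps to a single RHS value — holds.
2 of the 4 dependencies hold.

2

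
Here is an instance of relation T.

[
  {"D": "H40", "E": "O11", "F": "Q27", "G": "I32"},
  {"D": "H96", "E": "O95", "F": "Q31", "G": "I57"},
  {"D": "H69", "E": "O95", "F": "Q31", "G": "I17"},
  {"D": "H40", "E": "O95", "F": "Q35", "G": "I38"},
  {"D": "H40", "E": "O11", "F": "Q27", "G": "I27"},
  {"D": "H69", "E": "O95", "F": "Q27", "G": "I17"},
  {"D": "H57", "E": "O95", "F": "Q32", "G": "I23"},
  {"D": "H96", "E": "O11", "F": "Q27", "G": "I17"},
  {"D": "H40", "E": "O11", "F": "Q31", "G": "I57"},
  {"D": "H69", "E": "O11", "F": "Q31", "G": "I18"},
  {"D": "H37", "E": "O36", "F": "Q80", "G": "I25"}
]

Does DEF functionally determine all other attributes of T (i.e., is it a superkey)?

No

Two distinct rows share (D=H40, E=O11, F=Q27), so DEF does not determine every attribute — not a superkey.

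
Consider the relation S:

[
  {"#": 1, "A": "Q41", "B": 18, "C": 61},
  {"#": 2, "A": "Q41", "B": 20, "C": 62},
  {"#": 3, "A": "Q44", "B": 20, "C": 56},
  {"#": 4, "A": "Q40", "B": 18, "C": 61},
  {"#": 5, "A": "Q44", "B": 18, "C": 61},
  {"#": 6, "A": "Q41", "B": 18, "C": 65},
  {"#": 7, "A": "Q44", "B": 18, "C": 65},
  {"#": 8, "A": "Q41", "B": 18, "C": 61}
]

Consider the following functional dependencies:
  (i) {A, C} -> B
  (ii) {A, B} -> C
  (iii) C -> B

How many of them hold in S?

2

(i) {A, C} -> B: every LHS value maps to a single RHS value — holds.
(ii) {A, B} -> C: (A=Q41, B=18): rows 1, 6, 8 → C takes values {61, 65} — violation; (A=Q44, B=18): rows 5, 7 → C takes values {61, 65} — violation — fails.
(iii) C -> B: every LHS value maps to a single RHS value — holds.
2 of the 3 dependencies hold.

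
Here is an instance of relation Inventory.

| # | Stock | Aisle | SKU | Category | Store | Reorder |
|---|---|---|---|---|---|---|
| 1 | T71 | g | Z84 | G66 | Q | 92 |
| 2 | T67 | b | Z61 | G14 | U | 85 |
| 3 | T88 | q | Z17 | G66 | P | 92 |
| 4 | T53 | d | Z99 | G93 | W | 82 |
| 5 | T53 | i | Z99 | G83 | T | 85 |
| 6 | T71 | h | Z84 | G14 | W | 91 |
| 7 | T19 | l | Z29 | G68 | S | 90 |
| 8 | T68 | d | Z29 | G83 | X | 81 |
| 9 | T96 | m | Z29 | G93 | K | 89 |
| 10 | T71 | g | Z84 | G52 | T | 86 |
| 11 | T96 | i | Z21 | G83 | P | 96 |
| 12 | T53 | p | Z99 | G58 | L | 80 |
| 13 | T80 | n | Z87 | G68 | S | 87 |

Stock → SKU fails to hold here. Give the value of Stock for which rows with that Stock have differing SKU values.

T96

Stock=T71: rows 1, 6, 10 → SKU = Z84, Z84, Z84 ✓
Stock=T67: row 2 → SKU = Z61 ✓
Stock=T88: row 3 → SKU = Z17 ✓
Stock=T53: rows 4, 5, 12 → SKU = Z99, Z99, Z99 ✓
Stock=T19: row 7 → SKU = Z29 ✓
Stock=T68: row 8 → SKU = Z29 ✓
Stock=T96: rows 9, 11 → SKU takes values {Z29, Z21} — violation
Stock=T80: row 13 → SKU = Z87 ✓
The only Stock value with inconsistent SKU is Stock=T96.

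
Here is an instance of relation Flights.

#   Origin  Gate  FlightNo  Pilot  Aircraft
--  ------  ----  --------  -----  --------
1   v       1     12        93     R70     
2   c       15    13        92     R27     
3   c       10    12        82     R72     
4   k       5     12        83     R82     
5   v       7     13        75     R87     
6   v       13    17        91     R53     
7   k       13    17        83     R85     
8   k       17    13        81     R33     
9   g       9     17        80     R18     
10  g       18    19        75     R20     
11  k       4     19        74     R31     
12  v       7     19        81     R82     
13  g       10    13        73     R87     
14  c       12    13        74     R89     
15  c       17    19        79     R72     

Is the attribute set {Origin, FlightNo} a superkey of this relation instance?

No

Rows 2 and 14 have the same {Origin, FlightNo} value (Origin=c, FlightNo=13) but are distinct tuples, so {Origin, FlightNo} does not determine every attribute — not a superkey.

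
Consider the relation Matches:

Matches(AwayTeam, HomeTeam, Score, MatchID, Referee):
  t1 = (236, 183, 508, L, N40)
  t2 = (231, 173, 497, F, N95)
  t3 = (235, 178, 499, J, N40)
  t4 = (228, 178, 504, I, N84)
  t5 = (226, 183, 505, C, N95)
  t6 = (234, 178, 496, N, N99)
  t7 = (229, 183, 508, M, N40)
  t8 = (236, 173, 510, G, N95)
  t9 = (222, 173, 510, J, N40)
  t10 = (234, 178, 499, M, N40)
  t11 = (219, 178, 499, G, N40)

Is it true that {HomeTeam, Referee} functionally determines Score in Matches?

No

(HomeTeam=183, Referee=N40): rows 1, 7 → Score = 508, 508 ✓
(HomeTeam=173, Referee=N95): rows 2, 8 → Score takes values {497, 510} — violation
(HomeTeam=178, Referee=N40): rows 3, 10, 11 → Score = 499, 499, 499 ✓
(HomeTeam=178, Referee=N84): row 4 → Score = 504 ✓
(HomeTeam=183, Referee=N95): row 5 → Score = 505 ✓
(HomeTeam=178, Referee=N99): row 6 → Score = 496 ✓
(HomeTeam=173, Referee=N40): row 9 → Score = 510 ✓
Two rows agree on {HomeTeam, Referee} but differ on Score, so {HomeTeam, Referee} → Score does not hold.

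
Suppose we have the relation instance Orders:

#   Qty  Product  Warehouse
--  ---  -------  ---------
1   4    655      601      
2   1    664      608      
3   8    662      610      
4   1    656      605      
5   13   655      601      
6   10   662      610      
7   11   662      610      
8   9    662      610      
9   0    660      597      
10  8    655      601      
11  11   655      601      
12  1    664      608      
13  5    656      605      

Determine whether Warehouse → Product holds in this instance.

Warehouse=601: rows 1, 5, 10, 11 → Product = 655, 655, 655, 655 ✓
Warehouse=608: rows 2, 12 → Product = 664, 664 ✓
Warehouse=610: rows 3, 6, 7, 8 → Product = 662, 662, 662, 662 ✓
Warehouse=605: rows 4, 13 → Product = 656, 656 ✓
Warehouse=597: row 9 → Product = 660 ✓
Every Warehouse value is associated with a single Product value, so Warehouse → Product holds.

Yes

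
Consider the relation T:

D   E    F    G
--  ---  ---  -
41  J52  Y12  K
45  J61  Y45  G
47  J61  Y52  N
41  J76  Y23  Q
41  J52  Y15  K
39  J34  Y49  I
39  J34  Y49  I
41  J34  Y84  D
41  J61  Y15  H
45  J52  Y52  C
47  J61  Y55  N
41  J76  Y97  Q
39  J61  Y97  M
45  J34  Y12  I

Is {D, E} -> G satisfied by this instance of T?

(D=41, E=J52): 2 rows → G = K, K ✓
(D=45, E=J61): 1 row → G = G ✓
(D=47, E=J61): 2 rows → G = N, N ✓
(D=41, E=J76): 2 rows → G = Q, Q ✓
(D=39, E=J34): 2 rows → G = I, I ✓
(D=41, E=J34): 1 row → G = D ✓
(D=41, E=J61): 1 row → G = H ✓
(D=45, E=J52): 1 row → G = C ✓
(D=39, E=J61): 1 row → G = M ✓
(D=45, E=J34): 1 row → G = I ✓
Every {D, E} value is associated with a single G value, so {D, E} -> G holds.

Yes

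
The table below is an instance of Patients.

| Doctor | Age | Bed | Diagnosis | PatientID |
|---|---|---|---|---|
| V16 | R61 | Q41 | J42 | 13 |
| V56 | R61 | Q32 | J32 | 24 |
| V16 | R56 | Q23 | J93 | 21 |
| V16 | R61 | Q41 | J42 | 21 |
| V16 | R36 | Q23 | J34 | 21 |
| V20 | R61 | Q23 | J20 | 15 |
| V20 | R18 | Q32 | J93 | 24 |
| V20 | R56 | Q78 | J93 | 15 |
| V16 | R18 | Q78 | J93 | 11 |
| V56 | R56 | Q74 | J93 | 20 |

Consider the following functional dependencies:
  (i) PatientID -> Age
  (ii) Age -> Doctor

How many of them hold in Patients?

0

(i) PatientID -> Age: PatientID=24: 2 rows → Age takes values {R61, R18} — violation; PatientID=21: 3 rows → Age takes values {R56, R61, R36} — violation; PatientID=15: 2 rows → Age takes values {R61, R56} — violation — fails.
(ii) Age -> Doctor: Age=R61: 4 rows → Doctor takes values {V16, V56, V20} — violation; Age=R56: 3 rows → Doctor takes values {V16, V20, V56} — violation; Age=R18: 2 rows → Doctor takes values {V20, V16} — violation — fails.
None of the 2 dependencies hold.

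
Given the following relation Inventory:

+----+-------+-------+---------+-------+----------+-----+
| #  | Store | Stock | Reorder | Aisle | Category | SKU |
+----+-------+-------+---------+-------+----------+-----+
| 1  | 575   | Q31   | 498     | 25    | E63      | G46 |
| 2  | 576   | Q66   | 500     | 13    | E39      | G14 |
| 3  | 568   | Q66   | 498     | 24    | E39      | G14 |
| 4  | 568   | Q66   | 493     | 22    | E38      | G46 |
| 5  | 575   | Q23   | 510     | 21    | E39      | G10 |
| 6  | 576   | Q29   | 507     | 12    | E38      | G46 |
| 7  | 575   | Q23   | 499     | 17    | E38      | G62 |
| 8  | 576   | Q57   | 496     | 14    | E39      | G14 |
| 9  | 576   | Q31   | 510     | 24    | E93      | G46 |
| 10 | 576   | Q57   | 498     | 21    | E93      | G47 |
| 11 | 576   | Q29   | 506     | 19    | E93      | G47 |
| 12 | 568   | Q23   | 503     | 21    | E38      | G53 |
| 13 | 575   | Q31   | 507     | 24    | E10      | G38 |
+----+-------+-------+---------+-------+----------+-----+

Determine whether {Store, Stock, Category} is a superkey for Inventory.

All 13 rows have distinct {Store, Stock, Category} values, so {Store, Stock, Category} → (all attributes) holds and {Store, Stock, Category} is a superkey.

Yes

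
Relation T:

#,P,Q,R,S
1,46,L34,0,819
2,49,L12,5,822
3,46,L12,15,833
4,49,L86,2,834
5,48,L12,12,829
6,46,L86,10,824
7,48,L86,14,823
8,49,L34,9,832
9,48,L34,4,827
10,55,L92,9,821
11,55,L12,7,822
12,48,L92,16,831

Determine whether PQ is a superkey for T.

All 12 rows have distinct PQ values, so PQ → (all attributes) holds and PQ is a superkey.

Yes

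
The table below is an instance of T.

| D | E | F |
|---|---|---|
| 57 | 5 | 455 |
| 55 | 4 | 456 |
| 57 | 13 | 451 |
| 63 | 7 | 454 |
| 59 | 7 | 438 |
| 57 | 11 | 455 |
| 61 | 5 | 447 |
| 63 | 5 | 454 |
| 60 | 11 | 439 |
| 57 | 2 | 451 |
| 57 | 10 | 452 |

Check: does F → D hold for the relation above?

F=455: 2 rows → D = 57, 57 ✓
F=456: 1 row → D = 55 ✓
F=451: 2 rows → D = 57, 57 ✓
F=454: 2 rows → D = 63, 63 ✓
F=438: 1 row → D = 59 ✓
F=447: 1 row → D = 61 ✓
F=439: 1 row → D = 60 ✓
F=452: 1 row → D = 57 ✓
Every F value is associated with a single D value, so F → D holds.

Yes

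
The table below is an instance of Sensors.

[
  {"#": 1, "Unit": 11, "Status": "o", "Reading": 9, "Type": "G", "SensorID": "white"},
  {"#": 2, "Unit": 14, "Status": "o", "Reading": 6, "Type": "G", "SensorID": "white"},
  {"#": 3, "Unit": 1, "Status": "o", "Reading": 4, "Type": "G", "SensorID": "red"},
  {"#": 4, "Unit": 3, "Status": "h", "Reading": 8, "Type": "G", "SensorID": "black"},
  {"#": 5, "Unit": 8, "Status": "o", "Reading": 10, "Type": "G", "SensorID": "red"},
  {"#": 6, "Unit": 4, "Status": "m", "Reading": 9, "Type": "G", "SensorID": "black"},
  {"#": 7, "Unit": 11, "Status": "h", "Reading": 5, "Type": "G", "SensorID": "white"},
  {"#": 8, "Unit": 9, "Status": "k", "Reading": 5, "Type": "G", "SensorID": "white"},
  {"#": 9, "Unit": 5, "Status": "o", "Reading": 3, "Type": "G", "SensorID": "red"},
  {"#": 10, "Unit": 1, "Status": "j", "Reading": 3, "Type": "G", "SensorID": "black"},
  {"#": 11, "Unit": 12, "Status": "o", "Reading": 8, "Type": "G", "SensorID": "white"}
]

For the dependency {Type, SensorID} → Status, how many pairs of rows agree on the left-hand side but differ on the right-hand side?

10

(Type=G, SensorID=white): violating pairs (1,7), (1,8), (2,7), (2,8), (7,8), (7,11), (8,11) — 7 pairs.
(Type=G, SensorID=red): all 3 rows agree on Status — 0 pairs.
(Type=G, SensorID=black): violating pairs (4,6), (4,10), (6,10) — 3 pairs.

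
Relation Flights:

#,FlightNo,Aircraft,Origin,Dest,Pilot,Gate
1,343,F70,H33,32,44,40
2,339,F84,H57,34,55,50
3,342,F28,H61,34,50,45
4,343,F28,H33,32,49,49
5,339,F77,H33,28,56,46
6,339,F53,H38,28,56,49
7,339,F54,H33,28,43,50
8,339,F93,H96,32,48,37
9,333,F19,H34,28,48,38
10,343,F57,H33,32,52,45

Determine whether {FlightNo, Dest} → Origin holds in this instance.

No

(FlightNo=343, Dest=32): rows 1, 4, 10 → Origin = H33, H33, H33 ✓
(FlightNo=339, Dest=34): row 2 → Origin = H57 ✓
(FlightNo=342, Dest=34): row 3 → Origin = H61 ✓
(FlightNo=339, Dest=28): rows 5, 6, 7 → Origin takes values {H33, H38} — violation
(FlightNo=339, Dest=32): row 8 → Origin = H96 ✓
(FlightNo=333, Dest=28): row 9 → Origin = H34 ✓
Two rows agree on {FlightNo, Dest} but differ on Origin, so {FlightNo, Dest} → Origin does not hold.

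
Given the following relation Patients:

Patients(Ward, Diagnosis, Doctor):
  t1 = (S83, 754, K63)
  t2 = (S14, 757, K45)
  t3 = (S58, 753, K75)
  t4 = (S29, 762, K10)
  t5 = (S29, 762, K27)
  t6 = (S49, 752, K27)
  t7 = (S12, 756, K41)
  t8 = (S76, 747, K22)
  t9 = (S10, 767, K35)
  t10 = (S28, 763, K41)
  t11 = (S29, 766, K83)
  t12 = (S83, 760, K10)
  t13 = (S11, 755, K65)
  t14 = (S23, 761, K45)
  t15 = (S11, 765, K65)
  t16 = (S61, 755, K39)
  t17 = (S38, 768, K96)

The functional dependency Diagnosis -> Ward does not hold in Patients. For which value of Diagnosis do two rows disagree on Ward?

755

Diagnosis=754: row 1 → Ward = S83 ✓
Diagnosis=757: row 2 → Ward = S14 ✓
Diagnosis=753: row 3 → Ward = S58 ✓
Diagnosis=762: rows 4, 5 → Ward = S29, S29 ✓
Diagnosis=752: row 6 → Ward = S49 ✓
Diagnosis=756: row 7 → Ward = S12 ✓
Diagnosis=747: row 8 → Ward = S76 ✓
Diagnosis=767: row 9 → Ward = S10 ✓
Diagnosis=763: row 10 → Ward = S28 ✓
Diagnosis=766: row 11 → Ward = S29 ✓
Diagnosis=760: row 12 → Ward = S83 ✓
Diagnosis=755: rows 13, 16 → Ward takes values {S11, S61} — violation
Diagnosis=761: row 14 → Ward = S23 ✓
Diagnosis=765: row 15 → Ward = S11 ✓
Diagnosis=768: row 17 → Ward = S38 ✓
The only Diagnosis value with inconsistent Ward is Diagnosis=755.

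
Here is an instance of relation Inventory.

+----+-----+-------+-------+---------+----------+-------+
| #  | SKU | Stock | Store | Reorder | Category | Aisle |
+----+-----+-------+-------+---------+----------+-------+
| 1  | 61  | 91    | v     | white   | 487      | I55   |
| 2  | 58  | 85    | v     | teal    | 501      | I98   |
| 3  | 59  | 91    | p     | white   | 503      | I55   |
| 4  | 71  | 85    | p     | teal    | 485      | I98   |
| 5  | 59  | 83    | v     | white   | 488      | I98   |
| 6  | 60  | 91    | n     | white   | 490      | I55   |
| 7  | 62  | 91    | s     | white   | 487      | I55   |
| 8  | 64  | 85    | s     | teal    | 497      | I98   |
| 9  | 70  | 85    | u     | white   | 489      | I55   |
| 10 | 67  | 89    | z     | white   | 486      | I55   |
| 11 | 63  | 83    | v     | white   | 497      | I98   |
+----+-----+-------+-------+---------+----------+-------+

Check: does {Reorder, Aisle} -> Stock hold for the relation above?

(Reorder=white, Aisle=I55): rows 1, 3, 6, 7, 9, 10 → Stock takes values {91, 85, 89} — violation
(Reorder=teal, Aisle=I98): rows 2, 4, 8 → Stock = 85, 85, 85 ✓
(Reorder=white, Aisle=I98): rows 5, 11 → Stock = 83, 83 ✓
Two rows agree on {Reorder, Aisle} but differ on Stock, so {Reorder, Aisle} -> Stock does not hold.

No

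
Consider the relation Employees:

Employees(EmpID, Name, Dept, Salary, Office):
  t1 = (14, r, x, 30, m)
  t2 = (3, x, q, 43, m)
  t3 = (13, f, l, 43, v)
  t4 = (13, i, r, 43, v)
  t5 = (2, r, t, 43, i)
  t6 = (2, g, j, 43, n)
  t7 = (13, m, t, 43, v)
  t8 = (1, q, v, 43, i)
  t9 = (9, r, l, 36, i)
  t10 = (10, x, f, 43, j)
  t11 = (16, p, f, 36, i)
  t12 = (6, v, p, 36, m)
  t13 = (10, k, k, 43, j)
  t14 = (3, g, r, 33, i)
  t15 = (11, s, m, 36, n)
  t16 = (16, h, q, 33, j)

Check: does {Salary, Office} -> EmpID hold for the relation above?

(Salary=30, Office=m): row 1 → EmpID = 14 ✓
(Salary=43, Office=m): row 2 → EmpID = 3 ✓
(Salary=43, Office=v): rows 3, 4, 7 → EmpID = 13, 13, 13 ✓
(Salary=43, Office=i): rows 5, 8 → EmpID takes values {2, 1} — violation
(Salary=43, Office=n): row 6 → EmpID = 2 ✓
(Salary=36, Office=i): rows 9, 11 → EmpID takes values {9, 16} — violation
(Salary=43, Office=j): rows 10, 13 → EmpID = 10, 10 ✓
(Salary=36, Office=m): row 12 → EmpID = 6 ✓
(Salary=33, Office=i): row 14 → EmpID = 3 ✓
(Salary=36, Office=n): row 15 → EmpID = 11 ✓
(Salary=33, Office=j): row 16 → EmpID = 16 ✓
Two rows agree on {Salary, Office} but differ on EmpID, so {Salary, Office} -> EmpID does not hold.

No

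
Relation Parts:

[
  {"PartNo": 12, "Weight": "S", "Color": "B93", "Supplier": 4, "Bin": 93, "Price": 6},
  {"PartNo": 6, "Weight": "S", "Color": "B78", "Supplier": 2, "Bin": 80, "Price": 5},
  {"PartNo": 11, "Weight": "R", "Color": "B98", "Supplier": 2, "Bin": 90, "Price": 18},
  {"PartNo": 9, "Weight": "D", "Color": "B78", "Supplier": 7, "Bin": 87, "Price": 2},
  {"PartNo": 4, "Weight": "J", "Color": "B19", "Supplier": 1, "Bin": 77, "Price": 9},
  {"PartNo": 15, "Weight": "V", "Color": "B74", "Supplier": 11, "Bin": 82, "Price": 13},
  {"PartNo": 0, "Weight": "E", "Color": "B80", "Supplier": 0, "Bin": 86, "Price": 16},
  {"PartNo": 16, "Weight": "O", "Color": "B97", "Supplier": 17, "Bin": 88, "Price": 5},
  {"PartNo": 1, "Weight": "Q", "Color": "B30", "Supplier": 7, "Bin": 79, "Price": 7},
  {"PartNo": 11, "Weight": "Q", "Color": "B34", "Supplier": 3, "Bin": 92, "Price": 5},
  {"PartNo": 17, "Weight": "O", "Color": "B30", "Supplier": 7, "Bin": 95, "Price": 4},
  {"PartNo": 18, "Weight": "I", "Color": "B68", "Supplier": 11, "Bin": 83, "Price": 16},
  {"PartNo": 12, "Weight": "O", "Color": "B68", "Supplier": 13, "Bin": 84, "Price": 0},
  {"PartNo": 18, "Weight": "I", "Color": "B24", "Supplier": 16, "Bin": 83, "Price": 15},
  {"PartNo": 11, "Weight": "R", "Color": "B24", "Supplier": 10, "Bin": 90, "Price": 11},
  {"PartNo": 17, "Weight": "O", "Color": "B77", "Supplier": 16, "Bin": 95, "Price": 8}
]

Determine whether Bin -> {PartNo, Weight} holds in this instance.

Yes

Bin=93: 1 row → {PartNo,Weight} = (12, S) ✓
Bin=80: 1 row → {PartNo,Weight} = (6, S) ✓
Bin=90: 2 rows → {PartNo,Weight} = (11, R), (11, R) ✓
Bin=87: 1 row → {PartNo,Weight} = (9, D) ✓
Bin=77: 1 row → {PartNo,Weight} = (4, J) ✓
Bin=82: 1 row → {PartNo,Weight} = (15, V) ✓
Bin=86: 1 row → {PartNo,Weight} = (0, E) ✓
Bin=88: 1 row → {PartNo,Weight} = (16, O) ✓
Bin=79: 1 row → {PartNo,Weight} = (1, Q) ✓
Bin=92: 1 row → {PartNo,Weight} = (11, Q) ✓
Bin=95: 2 rows → {PartNo,Weight} = (17, O), (17, O) ✓
Bin=83: 2 rows → {PartNo,Weight} = (18, I), (18, I) ✓
Bin=84: 1 row → {PartNo,Weight} = (12, O) ✓
Every Bin value is associated with a single {PartNo, Weight} value, so Bin -> {PartNo, Weight} holds.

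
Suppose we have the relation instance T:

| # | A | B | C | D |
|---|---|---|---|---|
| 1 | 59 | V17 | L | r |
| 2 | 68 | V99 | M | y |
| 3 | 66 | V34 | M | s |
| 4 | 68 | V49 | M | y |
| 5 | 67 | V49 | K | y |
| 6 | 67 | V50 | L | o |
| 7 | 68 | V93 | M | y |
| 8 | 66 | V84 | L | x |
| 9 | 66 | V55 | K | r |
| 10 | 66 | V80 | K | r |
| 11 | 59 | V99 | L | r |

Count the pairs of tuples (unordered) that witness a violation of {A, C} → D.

0

(A=59, C=L): all 2 rows agree on D — 0 pairs.
(A=68, C=M): all 3 rows agree on D — 0 pairs.
(A=66, C=K): all 2 rows agree on D — 0 pairs.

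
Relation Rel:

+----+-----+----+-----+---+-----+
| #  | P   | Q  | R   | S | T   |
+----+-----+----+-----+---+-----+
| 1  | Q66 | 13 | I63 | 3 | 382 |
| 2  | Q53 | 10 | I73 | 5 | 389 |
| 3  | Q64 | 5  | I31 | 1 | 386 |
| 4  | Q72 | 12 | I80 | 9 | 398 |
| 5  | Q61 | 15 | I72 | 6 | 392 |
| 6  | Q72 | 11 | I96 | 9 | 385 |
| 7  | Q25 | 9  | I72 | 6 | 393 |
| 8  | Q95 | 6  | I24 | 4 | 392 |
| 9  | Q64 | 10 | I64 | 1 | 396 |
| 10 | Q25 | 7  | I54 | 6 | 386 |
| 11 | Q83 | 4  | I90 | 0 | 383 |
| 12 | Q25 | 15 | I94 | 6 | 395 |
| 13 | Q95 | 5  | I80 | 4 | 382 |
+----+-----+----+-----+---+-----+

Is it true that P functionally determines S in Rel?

P=Q66: row 1 → S = 3 ✓
P=Q53: row 2 → S = 5 ✓
P=Q64: rows 3, 9 → S = 1, 1 ✓
P=Q72: rows 4, 6 → S = 9, 9 ✓
P=Q61: row 5 → S = 6 ✓
P=Q25: rows 7, 10, 12 → S = 6, 6, 6 ✓
P=Q95: rows 8, 13 → S = 4, 4 ✓
P=Q83: row 11 → S = 0 ✓
Every P value is associated with a single S value, so P -> S holds.

Yes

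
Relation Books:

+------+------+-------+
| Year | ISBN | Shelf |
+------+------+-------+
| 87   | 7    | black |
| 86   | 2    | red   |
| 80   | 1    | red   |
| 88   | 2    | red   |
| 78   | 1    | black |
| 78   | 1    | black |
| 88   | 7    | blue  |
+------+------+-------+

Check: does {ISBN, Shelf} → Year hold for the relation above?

(ISBN=7, Shelf=black): 1 row → Year = 87 ✓
(ISBN=2, Shelf=red): 2 rows → Year takes values {86, 88} — violation
(ISBN=1, Shelf=red): 1 row → Year = 80 ✓
(ISBN=1, Shelf=black): 2 rows → Year = 78, 78 ✓
(ISBN=7, Shelf=blue): 1 row → Year = 88 ✓
Two rows agree on {ISBN, Shelf} but differ on Year, so {ISBN, Shelf} → Year does not hold.

No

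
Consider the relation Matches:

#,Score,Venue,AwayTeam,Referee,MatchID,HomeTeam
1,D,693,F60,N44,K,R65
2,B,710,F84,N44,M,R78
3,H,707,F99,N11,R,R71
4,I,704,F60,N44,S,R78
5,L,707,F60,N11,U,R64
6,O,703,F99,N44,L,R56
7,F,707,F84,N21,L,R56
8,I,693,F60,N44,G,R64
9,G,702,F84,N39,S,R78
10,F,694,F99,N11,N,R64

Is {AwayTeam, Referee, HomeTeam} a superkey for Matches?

All 10 rows have distinct {AwayTeam, Referee, HomeTeam} values, so {AwayTeam, Referee, HomeTeam} → (all attributes) holds and {AwayTeam, Referee, HomeTeam} is a superkey.

Yes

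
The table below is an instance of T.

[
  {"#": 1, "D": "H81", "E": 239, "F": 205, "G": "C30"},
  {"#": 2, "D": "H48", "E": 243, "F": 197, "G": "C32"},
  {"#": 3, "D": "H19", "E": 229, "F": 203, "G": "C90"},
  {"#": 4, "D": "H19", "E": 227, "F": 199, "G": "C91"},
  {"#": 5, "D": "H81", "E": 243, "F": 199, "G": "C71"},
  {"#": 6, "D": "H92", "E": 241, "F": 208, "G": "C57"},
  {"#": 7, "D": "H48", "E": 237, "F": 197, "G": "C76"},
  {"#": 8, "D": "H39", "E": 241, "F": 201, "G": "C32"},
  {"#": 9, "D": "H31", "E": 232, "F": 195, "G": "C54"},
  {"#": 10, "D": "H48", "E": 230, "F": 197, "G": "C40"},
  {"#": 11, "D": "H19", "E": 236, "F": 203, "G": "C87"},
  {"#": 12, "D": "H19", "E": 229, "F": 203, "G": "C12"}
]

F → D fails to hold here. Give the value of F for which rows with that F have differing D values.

F=205: row 1 → D = H81 ✓
F=197: rows 2, 7, 10 → D = H48, H48, H48 ✓
F=203: rows 3, 11, 12 → D = H19, H19, H19 ✓
F=199: rows 4, 5 → D takes values {H19, H81} — violation
F=208: row 6 → D = H92 ✓
F=201: row 8 → D = H39 ✓
F=195: row 9 → D = H31 ✓
The only F value with inconsistent D is F=199.

199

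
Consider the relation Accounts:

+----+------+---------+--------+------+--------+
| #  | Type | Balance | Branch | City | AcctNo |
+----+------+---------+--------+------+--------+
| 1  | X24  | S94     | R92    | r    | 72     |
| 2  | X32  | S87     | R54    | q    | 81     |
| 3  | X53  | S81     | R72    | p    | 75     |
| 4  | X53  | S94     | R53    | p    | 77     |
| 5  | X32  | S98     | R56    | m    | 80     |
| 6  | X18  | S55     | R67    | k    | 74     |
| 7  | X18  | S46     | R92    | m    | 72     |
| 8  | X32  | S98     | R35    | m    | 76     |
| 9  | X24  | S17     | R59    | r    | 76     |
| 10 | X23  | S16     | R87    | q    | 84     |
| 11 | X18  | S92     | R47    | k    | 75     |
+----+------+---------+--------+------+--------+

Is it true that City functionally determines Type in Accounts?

City=r: rows 1, 9 → Type = X24, X24 ✓
City=q: rows 2, 10 → Type takes values {X32, X23} — violation
City=p: rows 3, 4 → Type = X53, X53 ✓
City=m: rows 5, 7, 8 → Type takes values {X32, X18} — violation
City=k: rows 6, 11 → Type = X18, X18 ✓
Two rows agree on City but differ on Type, so City → Type does not hold.

No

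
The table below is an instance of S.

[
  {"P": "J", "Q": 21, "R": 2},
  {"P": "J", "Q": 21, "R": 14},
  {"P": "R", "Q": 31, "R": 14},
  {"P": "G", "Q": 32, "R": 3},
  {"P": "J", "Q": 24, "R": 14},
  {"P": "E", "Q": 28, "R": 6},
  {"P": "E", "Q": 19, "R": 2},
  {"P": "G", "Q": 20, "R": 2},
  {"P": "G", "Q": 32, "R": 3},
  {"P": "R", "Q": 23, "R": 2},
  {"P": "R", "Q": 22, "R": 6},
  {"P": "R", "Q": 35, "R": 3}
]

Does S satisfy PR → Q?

No

(P=J, R=2): 1 row → Q = 21 ✓
(P=J, R=14): 2 rows → Q takes values {21, 24} — violation
(P=R, R=14): 1 row → Q = 31 ✓
(P=G, R=3): 2 rows → Q = 32, 32 ✓
(P=E, R=6): 1 row → Q = 28 ✓
(P=E, R=2): 1 row → Q = 19 ✓
(P=G, R=2): 1 row → Q = 20 ✓
(P=R, R=2): 1 row → Q = 23 ✓
(P=R, R=6): 1 row → Q = 22 ✓
(P=R, R=3): 1 row → Q = 35 ✓
Two rows agree on PR but differ on Q, so PR → Q does not hold.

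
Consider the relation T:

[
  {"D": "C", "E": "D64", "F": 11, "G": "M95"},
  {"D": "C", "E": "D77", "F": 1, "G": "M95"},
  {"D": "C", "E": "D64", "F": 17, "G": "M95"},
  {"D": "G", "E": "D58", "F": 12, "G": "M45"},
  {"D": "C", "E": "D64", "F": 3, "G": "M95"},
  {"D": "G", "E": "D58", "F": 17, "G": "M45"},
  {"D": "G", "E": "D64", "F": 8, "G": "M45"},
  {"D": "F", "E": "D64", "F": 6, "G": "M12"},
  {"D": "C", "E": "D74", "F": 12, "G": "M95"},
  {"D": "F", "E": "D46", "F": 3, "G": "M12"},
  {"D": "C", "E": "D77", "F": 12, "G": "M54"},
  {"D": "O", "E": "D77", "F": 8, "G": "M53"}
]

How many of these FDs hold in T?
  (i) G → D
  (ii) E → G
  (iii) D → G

(i) G → D: every LHS value maps to a single RHS value — holds.
(ii) E → G: E=D64: 5 rows → G takes values {M95, M45, M12} — violation; E=D77: 3 rows → G takes values {M95, M54, M53} — violation — fails.
(iii) D → G: D=C: 6 rows → G takes values {M95, M54} — violation — fails.
1 of the 3 dependencies holds.

1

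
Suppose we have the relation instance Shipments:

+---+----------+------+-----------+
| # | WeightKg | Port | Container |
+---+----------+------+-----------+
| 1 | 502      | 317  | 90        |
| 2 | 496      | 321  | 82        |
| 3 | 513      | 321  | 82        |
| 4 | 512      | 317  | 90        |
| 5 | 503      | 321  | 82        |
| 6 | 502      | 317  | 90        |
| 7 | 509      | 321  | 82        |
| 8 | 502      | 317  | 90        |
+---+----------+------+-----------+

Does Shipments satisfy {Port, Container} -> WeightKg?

(Port=317, Container=90): rows 1, 4, 6, 8 → WeightKg takes values {502, 512} — violation
(Port=321, Container=82): rows 2, 3, 5, 7 → WeightKg takes values {496, 513, 503, 509} — violation
Two rows agree on {Port, Container} but differ on WeightKg, so {Port, Container} -> WeightKg does not hold.

No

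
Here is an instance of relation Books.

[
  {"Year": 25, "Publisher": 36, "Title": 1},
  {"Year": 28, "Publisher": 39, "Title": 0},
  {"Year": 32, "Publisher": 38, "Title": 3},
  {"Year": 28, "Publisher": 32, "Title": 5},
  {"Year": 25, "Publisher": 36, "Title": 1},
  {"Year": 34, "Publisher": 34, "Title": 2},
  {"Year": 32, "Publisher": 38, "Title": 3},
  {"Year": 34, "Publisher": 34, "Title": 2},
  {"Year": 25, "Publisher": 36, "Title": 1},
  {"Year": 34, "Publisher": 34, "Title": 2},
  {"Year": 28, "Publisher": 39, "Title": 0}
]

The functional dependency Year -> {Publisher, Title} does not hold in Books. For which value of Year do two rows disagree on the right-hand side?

Year=25: 3 rows → {Publisher,Title} = (36, 1), (36, 1), (36, 1) ✓
Year=28: 3 rows → {Publisher,Title} takes values {(39, 0), (32, 5)} — violation
Year=32: 2 rows → {Publisher,Title} = (38, 3), (38, 3) ✓
Year=34: 3 rows → {Publisher,Title} = (34, 2), (34, 2), (34, 2) ✓
The only Year value with inconsistent RHS is Year=28.

28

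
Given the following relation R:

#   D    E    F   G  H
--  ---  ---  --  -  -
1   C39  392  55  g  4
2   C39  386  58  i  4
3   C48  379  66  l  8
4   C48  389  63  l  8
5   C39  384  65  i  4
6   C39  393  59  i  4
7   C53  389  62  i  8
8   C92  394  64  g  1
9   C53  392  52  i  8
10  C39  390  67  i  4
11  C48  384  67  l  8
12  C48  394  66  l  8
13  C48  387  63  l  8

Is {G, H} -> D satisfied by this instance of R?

Yes

(G=g, H=4): row 1 → D = C39 ✓
(G=i, H=4): rows 2, 5, 6, 10 → D = C39, C39, C39, C39 ✓
(G=l, H=8): rows 3, 4, 11, 12, 13 → D = C48, C48, C48, C48, C48 ✓
(G=i, H=8): rows 7, 9 → D = C53, C53 ✓
(G=g, H=1): row 8 → D = C92 ✓
Every {G, H} value is associated with a single D value, so {G, H} -> D holds.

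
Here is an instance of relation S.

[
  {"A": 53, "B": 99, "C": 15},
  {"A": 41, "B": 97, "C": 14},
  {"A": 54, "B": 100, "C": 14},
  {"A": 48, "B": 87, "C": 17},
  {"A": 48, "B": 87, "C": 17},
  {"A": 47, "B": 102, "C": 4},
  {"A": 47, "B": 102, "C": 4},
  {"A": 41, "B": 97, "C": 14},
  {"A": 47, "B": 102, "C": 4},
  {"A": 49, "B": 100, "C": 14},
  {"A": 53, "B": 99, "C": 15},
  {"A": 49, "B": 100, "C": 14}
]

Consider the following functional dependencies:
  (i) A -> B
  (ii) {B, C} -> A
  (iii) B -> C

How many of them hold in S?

2

(i) A -> B: every LHS value maps to a single RHS value — holds.
(ii) {B, C} -> A: (B=100, C=14): 3 rows → A takes values {54, 49} — violation — fails.
(iii) B -> C: every LHS value maps to a single RHS value — holds.
2 of the 3 dependencies hold.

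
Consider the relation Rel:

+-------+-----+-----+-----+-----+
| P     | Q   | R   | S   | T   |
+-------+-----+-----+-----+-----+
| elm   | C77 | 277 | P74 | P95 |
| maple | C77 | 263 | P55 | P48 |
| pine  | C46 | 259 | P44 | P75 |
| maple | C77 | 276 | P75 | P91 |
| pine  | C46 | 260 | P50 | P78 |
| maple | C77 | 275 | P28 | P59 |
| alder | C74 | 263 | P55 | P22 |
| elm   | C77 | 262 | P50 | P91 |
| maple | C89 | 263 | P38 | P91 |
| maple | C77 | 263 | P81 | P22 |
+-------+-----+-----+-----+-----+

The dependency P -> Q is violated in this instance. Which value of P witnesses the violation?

maple

P=elm: 2 rows → Q = C77, C77 ✓
P=maple: 5 rows → Q takes values {C77, C89} — violation
P=pine: 2 rows → Q = C46, C46 ✓
P=alder: 1 row → Q = C74 ✓
The only P value with inconsistent Q is P=maple.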